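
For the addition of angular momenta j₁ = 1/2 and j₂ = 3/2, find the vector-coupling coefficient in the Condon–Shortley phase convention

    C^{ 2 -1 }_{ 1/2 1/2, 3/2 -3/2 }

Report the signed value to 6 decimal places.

+√(1/4) = +0.500000

j₁+j₂−J=0  J+j₁−j₂=1  J−j₁+j₂=3  j₁+j₂+J+1=5
(j₁±m₁, j₂±m₂, J±M) = (1,0,0,3,1,3)
P² = 9
sum k=0..0:
  [0] +1/6 = 1/6
S = 1/6
C² = P²·S² = 1/4 ; C = +0.500000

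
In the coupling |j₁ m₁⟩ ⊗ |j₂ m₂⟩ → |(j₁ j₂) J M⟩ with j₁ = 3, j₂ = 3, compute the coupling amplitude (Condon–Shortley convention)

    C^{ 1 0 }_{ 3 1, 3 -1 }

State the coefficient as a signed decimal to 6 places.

j₁+j₂−J=5  J+j₁−j₂=1  J−j₁+j₂=1  j₁+j₂+J+1=8
(j₁±m₁, j₂±m₂, J±M) = (4,2,2,4,1,1)
P² = 144/7
sum k=1..2:
  [1] −1/24 = -1/24
  [2] +1/12 = 1/12
S = 1/24
C² = P²·S² = 1/28 ; C = +0.188982

+√(1/28) = +0.188982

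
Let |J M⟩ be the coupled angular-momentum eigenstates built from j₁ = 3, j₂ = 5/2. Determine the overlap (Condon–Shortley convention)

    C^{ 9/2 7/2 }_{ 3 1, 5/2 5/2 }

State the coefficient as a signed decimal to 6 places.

j₁+j₂−J=1  J+j₁−j₂=5  J−j₁+j₂=4  j₁+j₂+J+1=11
(j₁±m₁, j₂±m₂, J±M) = (4,2,5,0,8,1)
P² = 1843200/11
sum k=1..1:
  [1] −1/576 = -1/576
S = -1/576
C² = P²·S² = 50/99 ; C = -0.710669

-0.710669  (= −√(50/99))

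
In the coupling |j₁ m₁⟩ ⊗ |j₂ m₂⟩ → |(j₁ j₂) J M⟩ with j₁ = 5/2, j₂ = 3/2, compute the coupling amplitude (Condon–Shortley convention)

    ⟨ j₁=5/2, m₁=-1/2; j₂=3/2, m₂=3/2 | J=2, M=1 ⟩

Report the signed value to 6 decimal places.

√[5·2!3!1!/7! · 2!3!3!0!3!1!] = √(36/7)
  +(−1)^2/∏(2,0,1,1,2,0)! = 1/4  (running 1/4)
⟨..|..⟩ = √(36/7)·(1/4) = +0.566947

+√(9/28) = +0.566947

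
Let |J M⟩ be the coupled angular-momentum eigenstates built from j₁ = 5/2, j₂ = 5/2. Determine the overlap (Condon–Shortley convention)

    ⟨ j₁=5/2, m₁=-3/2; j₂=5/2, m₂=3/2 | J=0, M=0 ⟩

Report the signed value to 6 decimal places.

+0.408248  (= +√(1/6))

j₁+j₂−J=5  J+j₁−j₂=0  J−j₁+j₂=0  j₁+j₂+J+1=6
(j₁±m₁, j₂±m₂, J±M) = (1,4,4,1,0,0)
P² = 96
sum k=4..4:
  [4] +1/24 = 1/24
S = 1/24
C² = P²·S² = 1/6 ; C = +0.408248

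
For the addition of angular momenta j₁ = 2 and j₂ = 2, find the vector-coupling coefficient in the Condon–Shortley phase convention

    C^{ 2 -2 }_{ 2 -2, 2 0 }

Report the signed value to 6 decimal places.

√[5·2!2!2!/7! · 0!4!2!2!0!4!] = √(128/7)
  +(−1)^2/∏(2,0,2,0,0,2)! = 1/8  (running 1/8)
⟨..|..⟩ = √(128/7)·(1/8) = +0.534522

+√(2/7) ≈ +0.534522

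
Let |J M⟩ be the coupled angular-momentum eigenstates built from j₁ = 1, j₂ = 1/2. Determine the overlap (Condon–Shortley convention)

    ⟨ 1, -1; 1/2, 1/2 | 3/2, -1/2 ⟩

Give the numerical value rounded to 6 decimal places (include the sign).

√[4·0!2!1!/4! · 0!2!1!0!1!2!] = √(4/3)
  +(−1)^0/∏(0,0,2,1,0,0)! = 1/2  (running 1/2)
⟨..|..⟩ = √(4/3)·(1/2) = +0.577350

+√(1/3) ≈ +0.577350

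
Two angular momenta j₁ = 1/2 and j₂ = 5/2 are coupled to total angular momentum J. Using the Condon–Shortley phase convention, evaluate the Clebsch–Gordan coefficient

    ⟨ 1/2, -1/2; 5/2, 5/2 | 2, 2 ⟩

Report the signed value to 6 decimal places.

−√(5/6) ≈ -0.912871

j₁+j₂−J=1  J+j₁−j₂=0  J−j₁+j₂=4  j₁+j₂+J+1=6
(j₁±m₁, j₂±m₂, J±M) = (0,1,5,0,4,0)
P² = 480
sum k=1..1:
  [1] −1/24 = -1/24
S = -1/24
C² = P²·S² = 5/6 ; C = -0.912871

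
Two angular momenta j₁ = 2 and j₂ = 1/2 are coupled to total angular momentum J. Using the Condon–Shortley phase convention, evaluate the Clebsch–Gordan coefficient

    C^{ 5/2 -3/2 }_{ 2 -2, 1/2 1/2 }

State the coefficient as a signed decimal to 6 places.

triangle: 0!*4!*1!/6! = 24/720
(j±m)!: 0!*4!*1!*0!*1!*4! = 576
prefactor² = (2J+1)*Δ*N² = 576/5
  k=0: +1/(0!*0!*4!*1!*0!*0!) = 1/24
Σ = 1/24  ⇒  CG² = 576/5*1/24² = 1/5
CG = +√(1/5) = +0.447214

+0.447214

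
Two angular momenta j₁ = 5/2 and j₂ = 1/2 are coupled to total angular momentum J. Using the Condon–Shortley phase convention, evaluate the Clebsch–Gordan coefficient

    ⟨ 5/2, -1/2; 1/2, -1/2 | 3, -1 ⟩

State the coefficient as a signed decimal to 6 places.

+√(2/3) = +0.816497

triangle: 0!×5!×1!/7! = 120/5040
(j±m)!: 2!×3!×0!×1!×2!×4! = 576
prefactor² = (2J+1)×Δ×N² = 96
  k=0: +1/(0!×0!×3!×0!×2!×1!) = 1/12
Σ = 1/12  ⇒  CG² = 96×1/12² = 2/3
CG = +√(2/3) = +0.816497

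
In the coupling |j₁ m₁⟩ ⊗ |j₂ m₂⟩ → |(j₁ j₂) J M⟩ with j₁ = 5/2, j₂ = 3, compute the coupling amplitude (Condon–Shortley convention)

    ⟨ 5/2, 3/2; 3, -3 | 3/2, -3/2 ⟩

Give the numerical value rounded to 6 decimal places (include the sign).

+0.462910  (= +√(3/14))

triangle: 4!·1!·2!/8! = 48/40320
(j±m)!: 4!·1!·0!·6!·0!·3! = 103680
prefactor² = (2J+1)·Δ·N² = 3456/7
  k=0: +1/(0!·4!·1!·0!·0!·2!) = 1/48
Σ = 1/48  ⇒  CG² = 3456/7·1/48² = 3/14
CG = +√(3/14) = +0.462910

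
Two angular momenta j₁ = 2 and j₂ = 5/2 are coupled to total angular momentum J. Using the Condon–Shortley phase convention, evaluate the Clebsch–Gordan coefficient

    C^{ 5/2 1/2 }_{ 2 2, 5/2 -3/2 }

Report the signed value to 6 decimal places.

triangle: 2!·2!·3!/8! = 24/40320
(j±m)!: 4!·0!·1!·4!·3!·2! = 6912
prefactor² = (2J+1)·Δ·N² = 864/35
  k=0: +1/(0!·2!·0!·1!·2!·2!) = 1/8
Σ = 1/8  ⇒  CG² = 864/35·1/8² = 27/70
CG = +√(27/70) = +0.621059

+0.621059  (= +√(27/70))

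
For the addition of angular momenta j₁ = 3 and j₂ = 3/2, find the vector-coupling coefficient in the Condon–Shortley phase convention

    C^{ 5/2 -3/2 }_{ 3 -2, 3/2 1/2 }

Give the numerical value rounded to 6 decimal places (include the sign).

j₁+j₂−J=2  J+j₁−j₂=4  J−j₁+j₂=1  j₁+j₂+J+1=8
(j₁±m₁, j₂±m₂, J±M) = (1,5,2,1,1,4)
P² = 288/7
sum k=1..2:
  [1] −1/24 = -1/24
  [2] +1/12 = 1/12
S = 1/24
C² = P²·S² = 1/14 ; C = +0.267261

+0.267261  (= +√(1/14))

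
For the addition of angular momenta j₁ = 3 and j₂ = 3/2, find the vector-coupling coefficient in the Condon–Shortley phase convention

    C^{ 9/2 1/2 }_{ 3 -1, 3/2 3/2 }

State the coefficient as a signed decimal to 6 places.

+√(5/42) = +0.345033

√[10·0!6!3!/10! · 2!4!3!0!5!4!] = √(69120/7)
  +(−1)^0/∏(0,0,4,3,2,0)! = 1/288  (running 1/288)
⟨..|..⟩ = √(69120/7)·(1/288) = +0.345033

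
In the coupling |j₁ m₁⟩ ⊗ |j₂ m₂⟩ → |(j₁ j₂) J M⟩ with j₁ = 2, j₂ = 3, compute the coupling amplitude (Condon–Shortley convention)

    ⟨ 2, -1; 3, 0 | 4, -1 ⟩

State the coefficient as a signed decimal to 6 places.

−√(3/14) = -0.462910

triangle: 1!*3!*5!/10! = 720/3628800
(j±m)!: 1!*3!*3!*3!*3!*5! = 155520
prefactor² = (2J+1)*Δ*N² = 1944/7
  k=0: +1/(0!*1!*3!*3!*0!*2!) = 1/72
  k=1: −1/(1!*0!*2!*2!*1!*3!) = -1/24
Σ = -1/36  ⇒  CG² = 1944/7*(-1/36)² = 3/14
CG = −√(3/14) = -0.462910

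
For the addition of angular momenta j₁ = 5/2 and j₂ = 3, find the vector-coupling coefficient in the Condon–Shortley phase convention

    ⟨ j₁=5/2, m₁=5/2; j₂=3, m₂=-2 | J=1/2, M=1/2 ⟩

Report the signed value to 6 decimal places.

+0.218218

j₁+j₂−J=5  J+j₁−j₂=0  J−j₁+j₂=1  j₁+j₂+J+1=7
(j₁±m₁, j₂±m₂, J±M) = (5,0,1,5,1,0)
P² = 4800/7
sum k=0..0:
  [0] +1/120 = 1/120
S = 1/120
C² = P²·S² = 1/21 ; C = +0.218218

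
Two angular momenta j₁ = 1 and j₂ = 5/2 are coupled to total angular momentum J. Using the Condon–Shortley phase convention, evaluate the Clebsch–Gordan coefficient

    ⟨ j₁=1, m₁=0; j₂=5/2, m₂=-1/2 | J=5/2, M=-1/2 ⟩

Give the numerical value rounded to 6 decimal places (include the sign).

+0.169031  (= +√(1/35))

√[6·1!1!4!/7! · 1!1!2!3!2!3!] = √(144/35)
  +(−1)^0/∏(0,1,1,2,0,2)! = 1/4  (running 1/4)
  +(−1)^1/∏(1,0,0,1,1,3)! = -1/6  (running 1/12)
⟨..|..⟩ = √(144/35)·(1/12) = +0.169031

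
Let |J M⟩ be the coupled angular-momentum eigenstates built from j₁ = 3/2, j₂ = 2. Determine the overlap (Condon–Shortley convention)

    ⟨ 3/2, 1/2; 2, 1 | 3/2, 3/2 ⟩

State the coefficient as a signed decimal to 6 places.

triangle: 2!*1!*2!/6! = 4/720
(j±m)!: 2!*1!*3!*1!*3!*0! = 72
prefactor² = (2J+1)*Δ*N² = 8/5
  k=1: −1/(1!*1!*0!*2!*1!*0!) = -1/2
Σ = -1/2  ⇒  CG² = 8/5*(-1/2)² = 2/5
CG = −√(2/5) = -0.632456

-0.632456  (= −√(2/5))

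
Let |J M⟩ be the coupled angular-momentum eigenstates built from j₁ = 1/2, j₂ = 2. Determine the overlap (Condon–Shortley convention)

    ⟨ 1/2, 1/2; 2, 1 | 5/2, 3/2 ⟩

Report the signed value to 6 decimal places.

triangle: 0!*1!*4!/6! = 24/720
(j±m)!: 1!*0!*3!*1!*4!*1! = 144
prefactor² = (2J+1)*Δ*N² = 144/5
  k=0: +1/(0!*0!*0!*3!*1!*1!) = 1/6
Σ = 1/6  ⇒  CG² = 144/5*1/6² = 4/5
CG = +√(4/5) = +0.894427

+0.894427  (= +√(4/5))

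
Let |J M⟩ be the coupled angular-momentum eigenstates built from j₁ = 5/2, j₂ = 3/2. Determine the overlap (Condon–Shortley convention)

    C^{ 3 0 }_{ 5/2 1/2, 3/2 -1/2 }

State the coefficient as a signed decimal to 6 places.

j₁+j₂−J=1  J+j₁−j₂=4  J−j₁+j₂=2  j₁+j₂+J+1=8
(j₁±m₁, j₂±m₂, J±M) = (3,2,1,2,3,3)
P² = 36/5
sum k=0..1:
  [0] +1/4 = 1/4
  [1] −1/12 = -1/12
S = 1/6
C² = P²·S² = 1/5 ; C = +0.447214

+0.447214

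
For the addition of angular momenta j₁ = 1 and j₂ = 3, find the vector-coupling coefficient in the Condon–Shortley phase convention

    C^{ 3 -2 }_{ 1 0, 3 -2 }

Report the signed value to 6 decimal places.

√[7·1!1!5!/8! · 1!1!1!5!1!5!] = √(300)
  +(−1)^0/∏(0,1,1,1,0,4)! = 1/24  (running 1/24)
  +(−1)^1/∏(1,0,0,0,1,5)! = -1/120  (running 1/30)
⟨..|..⟩ = √(300)·(1/30) = +0.577350

+√(1/3) = +0.577350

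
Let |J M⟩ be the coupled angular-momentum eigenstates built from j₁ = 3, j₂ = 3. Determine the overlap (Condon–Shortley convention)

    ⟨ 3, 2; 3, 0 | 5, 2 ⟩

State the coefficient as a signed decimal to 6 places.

triangle: 1!*5!*5!/12! = 14400/479001600
(j±m)!: 5!*1!*3!*3!*7!*3! = 130636800
prefactor² = (2J+1)*Δ*N² = 43200
  k=0: +1/(0!*1!*1!*3!*4!*2!) = 1/288
  k=1: −1/(1!*0!*0!*2!*5!*3!) = -1/1440
Σ = 1/360  ⇒  CG² = 43200*1/360² = 1/3
CG = +√(1/3) = +0.577350

+√(1/3) ≈ +0.577350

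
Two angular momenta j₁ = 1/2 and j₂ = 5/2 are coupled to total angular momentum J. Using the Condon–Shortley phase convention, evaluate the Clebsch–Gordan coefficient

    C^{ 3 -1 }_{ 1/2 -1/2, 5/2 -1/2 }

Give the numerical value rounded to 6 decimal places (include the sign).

j₁+j₂−J=0  J+j₁−j₂=1  J−j₁+j₂=5  j₁+j₂+J+1=7
(j₁±m₁, j₂±m₂, J±M) = (0,1,2,3,2,4)
P² = 96
sum k=0..0:
  [0] +1/12 = 1/12
S = 1/12
C² = P²·S² = 2/3 ; C = +0.816497

+0.816497  (= +√(2/3))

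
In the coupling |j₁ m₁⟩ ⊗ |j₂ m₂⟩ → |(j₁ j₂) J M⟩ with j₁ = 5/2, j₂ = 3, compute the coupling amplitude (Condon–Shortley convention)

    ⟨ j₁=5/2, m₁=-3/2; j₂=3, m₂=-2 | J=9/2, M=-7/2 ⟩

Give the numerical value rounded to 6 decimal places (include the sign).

√[10·1!4!5!/11! · 1!4!1!5!1!8!] = √(921600/11)
  +(−1)^0/∏(0,1,4,1,0,4)! = 1/576  (running 1/576)
  +(−1)^1/∏(1,0,3,0,1,5)! = -1/720  (running 1/2880)
⟨..|..⟩ = √(921600/11)·(1/2880) = +0.100504

+0.100504  (= +√(1/99))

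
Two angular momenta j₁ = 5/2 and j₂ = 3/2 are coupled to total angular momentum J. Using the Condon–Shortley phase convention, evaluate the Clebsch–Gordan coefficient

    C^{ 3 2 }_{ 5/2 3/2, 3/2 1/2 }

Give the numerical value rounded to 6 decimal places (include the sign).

+0.288675

√[7·1!4!2!/8! · 4!1!2!1!5!1!] = √(48)
  +(−1)^0/∏(0,1,1,2,3,0)! = 1/12  (running 1/12)
  +(−1)^1/∏(1,0,0,1,4,1)! = -1/24  (running 1/24)
⟨..|..⟩ = √(48)·(1/24) = +0.288675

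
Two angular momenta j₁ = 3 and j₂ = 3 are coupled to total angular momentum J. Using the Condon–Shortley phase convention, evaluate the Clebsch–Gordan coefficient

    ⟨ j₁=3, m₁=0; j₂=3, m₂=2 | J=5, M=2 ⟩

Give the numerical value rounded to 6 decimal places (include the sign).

j₁+j₂−J=1  J+j₁−j₂=5  J−j₁+j₂=5  j₁+j₂+J+1=12
(j₁±m₁, j₂±m₂, J±M) = (3,3,5,1,7,3)
P² = 43200
sum k=0..1:
  [0] +1/1440 = 1/1440
  [1] −1/288 = -1/288
S = -1/360
C² = P²·S² = 1/3 ; C = -0.577350

-0.577350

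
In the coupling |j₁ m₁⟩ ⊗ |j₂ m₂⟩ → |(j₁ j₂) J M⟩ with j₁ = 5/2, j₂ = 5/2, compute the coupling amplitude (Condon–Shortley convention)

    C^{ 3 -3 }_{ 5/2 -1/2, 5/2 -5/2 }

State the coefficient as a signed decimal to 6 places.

√[7·2!3!3!/9! · 2!3!0!5!0!6!] = √(1440)
  +(−1)^0/∏(0,2,3,0,0,3)! = 1/72  (running 1/72)
⟨..|..⟩ = √(1440)·(1/72) = +0.527046

+0.527046  (= +√(5/18))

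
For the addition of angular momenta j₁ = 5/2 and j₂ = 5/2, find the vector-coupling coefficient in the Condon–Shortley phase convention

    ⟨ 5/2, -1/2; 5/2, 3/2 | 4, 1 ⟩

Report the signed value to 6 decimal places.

-0.597614  (= −√(5/14))

j₁+j₂−J=1  J+j₁−j₂=4  J−j₁+j₂=4  j₁+j₂+J+1=10
(j₁±m₁, j₂±m₂, J±M) = (2,3,4,1,5,3)
P² = 10368/35
sum k=0..1:
  [0] +1/144 = 1/144
  [1] −1/24 = -1/24
S = -5/144
C² = P²·S² = 5/14 ; C = -0.597614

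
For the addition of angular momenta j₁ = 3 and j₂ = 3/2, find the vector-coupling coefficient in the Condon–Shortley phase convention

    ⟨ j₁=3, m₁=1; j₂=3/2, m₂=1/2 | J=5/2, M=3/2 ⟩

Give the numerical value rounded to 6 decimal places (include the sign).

triangle: 2!·4!·1!/8! = 48/40320
(j±m)!: 4!·2!·2!·1!·4!·1! = 2304
prefactor² = (2J+1)·Δ·N² = 576/35
  k=1: −1/(1!·1!·1!·1!·3!·0!) = -1/6
  k=2: +1/(2!·0!·0!·0!·4!·1!) = 1/48
Σ = -7/48  ⇒  CG² = 576/35·(-7/48)² = 7/20
CG = −√(7/20) = -0.591608

−√(7/20) ≈ -0.591608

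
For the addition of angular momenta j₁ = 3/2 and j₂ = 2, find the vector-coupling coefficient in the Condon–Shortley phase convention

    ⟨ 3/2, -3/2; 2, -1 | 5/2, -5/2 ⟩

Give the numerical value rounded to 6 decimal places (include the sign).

j₁+j₂−J=1  J+j₁−j₂=2  J−j₁+j₂=3  j₁+j₂+J+1=7
(j₁±m₁, j₂±m₂, J±M) = (0,3,1,3,0,5)
P² = 432/7
sum k=1..1:
  [1] −1/12 = -1/12
S = -1/12
C² = P²·S² = 3/7 ; C = -0.654654

−√(3/7) = -0.654654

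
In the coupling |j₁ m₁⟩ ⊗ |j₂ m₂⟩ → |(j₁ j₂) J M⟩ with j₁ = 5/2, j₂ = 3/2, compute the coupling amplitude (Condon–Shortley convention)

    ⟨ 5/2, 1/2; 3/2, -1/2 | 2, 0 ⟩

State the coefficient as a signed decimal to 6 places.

−√(1/14) ≈ -0.267261

j₁+j₂−J=2  J+j₁−j₂=3  J−j₁+j₂=1  j₁+j₂+J+1=7
(j₁±m₁, j₂±m₂, J±M) = (3,2,1,2,2,2)
P² = 8/7
sum k=0..1:
  [0] +1/4 = 1/4
  [1] −1/2 = -1/2
S = -1/4
C² = P²·S² = 1/14 ; C = -0.267261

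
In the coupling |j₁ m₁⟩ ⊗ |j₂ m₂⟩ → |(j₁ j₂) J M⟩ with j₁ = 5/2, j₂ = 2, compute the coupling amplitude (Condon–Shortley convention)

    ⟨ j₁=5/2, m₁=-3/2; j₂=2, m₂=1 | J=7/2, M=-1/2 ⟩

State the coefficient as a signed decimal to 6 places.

−√(121/315) ≈ -0.619780

√[8·1!4!3!/9! · 1!4!3!1!3!4!] = √(2304/35)
  +(−1)^0/∏(0,1,4,3,0,0)! = 1/144  (running 1/144)
  +(−1)^1/∏(1,0,3,2,1,1)! = -1/12  (running -11/144)
⟨..|..⟩ = √(2304/35)·(-11/144) = -0.619780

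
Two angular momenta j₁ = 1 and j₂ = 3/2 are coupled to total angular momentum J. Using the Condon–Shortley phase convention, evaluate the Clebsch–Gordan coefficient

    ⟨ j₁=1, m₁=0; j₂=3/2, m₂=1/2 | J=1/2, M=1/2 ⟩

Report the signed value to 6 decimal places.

j₁+j₂−J=2  J+j₁−j₂=0  J−j₁+j₂=1  j₁+j₂+J+1=4
(j₁±m₁, j₂±m₂, J±M) = (1,1,2,1,1,0)
P² = 1/3
sum k=1..1:
  [1] −1/1 = -1
S = -1
C² = P²·S² = 1/3 ; C = -0.577350

-0.577350  (= −√(1/3))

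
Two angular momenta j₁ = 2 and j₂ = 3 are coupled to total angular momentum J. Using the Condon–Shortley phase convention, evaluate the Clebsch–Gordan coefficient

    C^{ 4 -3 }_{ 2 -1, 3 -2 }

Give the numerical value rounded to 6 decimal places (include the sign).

+0.223607  (= +√(1/20))

triangle: 1!·3!·5!/10! = 720/3628800
(j±m)!: 1!·3!·1!·5!·1!·7! = 3628800
prefactor² = (2J+1)·Δ·N² = 6480
  k=0: +1/(0!·1!·3!·1!·0!·4!) = 1/144
  k=1: −1/(1!·0!·2!·0!·1!·5!) = -1/240
Σ = 1/360  ⇒  CG² = 6480·1/360² = 1/20
CG = +√(1/20) = +0.223607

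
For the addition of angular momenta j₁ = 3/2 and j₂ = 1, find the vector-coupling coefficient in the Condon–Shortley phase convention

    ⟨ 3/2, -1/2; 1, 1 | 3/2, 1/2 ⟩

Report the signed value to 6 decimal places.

-0.730297  (= −√(8/15))

√[4·1!2!1!/5! · 1!2!2!0!2!1!] = √(8/15)
  +(−1)^1/∏(1,0,1,1,1,0)! = -1  (running -1)
⟨..|..⟩ = √(8/15)·(-1) = -0.730297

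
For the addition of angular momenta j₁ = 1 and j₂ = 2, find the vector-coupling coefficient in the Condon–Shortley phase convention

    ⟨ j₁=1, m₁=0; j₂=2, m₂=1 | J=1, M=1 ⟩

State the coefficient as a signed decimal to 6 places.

triangle: 2!×0!×2!/5! = 4/120
(j±m)!: 1!×1!×3!×1!×2!×0! = 12
prefactor² = (2J+1)×Δ×N² = 6/5
  k=1: −1/(1!×1!×0!×2!×0!×0!) = -1/2
Σ = -1/2  ⇒  CG² = 6/5×(-1/2)² = 3/10
CG = −√(3/10) = -0.547723

−√(3/10) ≈ -0.547723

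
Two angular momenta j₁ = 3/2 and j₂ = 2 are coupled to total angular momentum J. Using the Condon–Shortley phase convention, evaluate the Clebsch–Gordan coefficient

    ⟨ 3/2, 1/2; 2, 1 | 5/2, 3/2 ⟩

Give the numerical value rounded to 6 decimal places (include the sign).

-0.169031  (= −√(1/35))

triangle: 1!*2!*3!/7! = 12/5040
(j±m)!: 2!*1!*3!*1!*4!*1! = 288
prefactor² = (2J+1)*Δ*N² = 144/35
  k=0: +1/(0!*1!*1!*3!*1!*0!) = 1/6
  k=1: −1/(1!*0!*0!*2!*2!*1!) = -1/4
Σ = -1/12  ⇒  CG² = 144/35*(-1/12)² = 1/35
CG = −√(1/35) = -0.169031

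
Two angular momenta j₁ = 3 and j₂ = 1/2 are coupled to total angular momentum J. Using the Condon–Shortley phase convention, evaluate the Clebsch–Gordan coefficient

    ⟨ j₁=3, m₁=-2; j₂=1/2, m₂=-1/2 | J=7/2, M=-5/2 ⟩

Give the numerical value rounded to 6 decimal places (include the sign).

+√(6/7) = +0.925820

√[8·0!6!1!/8! · 1!5!0!1!1!6!] = √(86400/7)
  +(−1)^0/∏(0,0,5,0,1,1)! = 1/120  (running 1/120)
⟨..|..⟩ = √(86400/7)·(1/120) = +0.925820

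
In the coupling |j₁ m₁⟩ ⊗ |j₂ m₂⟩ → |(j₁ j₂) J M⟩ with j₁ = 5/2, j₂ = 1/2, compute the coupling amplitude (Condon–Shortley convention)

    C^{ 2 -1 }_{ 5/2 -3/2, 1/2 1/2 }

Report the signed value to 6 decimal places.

triangle: 1!·4!·0!/6! = 24/720
(j±m)!: 1!·4!·1!·0!·1!·3! = 144
prefactor² = (2J+1)·Δ·N² = 24
  k=1: −1/(1!·0!·3!·0!·1!·0!) = -1/6
Σ = -1/6  ⇒  CG² = 24·(-1/6)² = 2/3
CG = −√(2/3) = -0.816497

-0.816497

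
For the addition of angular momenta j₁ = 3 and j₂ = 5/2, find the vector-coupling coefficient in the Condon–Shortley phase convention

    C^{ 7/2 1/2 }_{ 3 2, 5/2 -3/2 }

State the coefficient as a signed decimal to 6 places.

+0.563436

√[8·2!4!3!/10! · 5!1!1!4!4!3!] = √(9216/35)
  +(−1)^0/∏(0,2,1,1,3,2)! = 1/24  (running 1/24)
  +(−1)^1/∏(1,1,0,0,4,3)! = -1/144  (running 5/144)
⟨..|..⟩ = √(9216/35)·(5/144) = +0.563436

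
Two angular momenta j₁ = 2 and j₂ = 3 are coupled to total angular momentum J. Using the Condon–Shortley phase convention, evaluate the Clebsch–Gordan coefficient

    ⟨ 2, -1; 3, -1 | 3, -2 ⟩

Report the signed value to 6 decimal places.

-0.500000

j₁+j₂−J=2  J+j₁−j₂=2  J−j₁+j₂=4  j₁+j₂+J+1=9
(j₁±m₁, j₂±m₂, J±M) = (1,3,2,4,1,5)
P² = 64
sum k=1..2:
  [1] −1/12 = -1/12
  [2] +1/48 = 1/48
S = -1/16
C² = P²·S² = 1/4 ; C = -0.500000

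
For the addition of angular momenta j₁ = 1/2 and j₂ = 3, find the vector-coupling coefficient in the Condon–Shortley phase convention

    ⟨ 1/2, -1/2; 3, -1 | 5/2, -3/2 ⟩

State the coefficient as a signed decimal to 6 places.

−√(2/7) ≈ -0.534522

√[6·1!0!5!/7! · 0!1!2!4!1!4!] = √(1152/7)
  +(−1)^1/∏(1,0,0,1,0,4)! = -1/24  (running -1/24)
⟨..|..⟩ = √(1152/7)·(-1/24) = -0.534522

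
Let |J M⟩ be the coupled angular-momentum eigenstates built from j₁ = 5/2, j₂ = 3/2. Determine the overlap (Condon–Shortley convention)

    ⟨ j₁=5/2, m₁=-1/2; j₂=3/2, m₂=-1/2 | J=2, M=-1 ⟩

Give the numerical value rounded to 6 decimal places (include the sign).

j₁+j₂−J=2  J+j₁−j₂=3  J−j₁+j₂=1  j₁+j₂+J+1=7
(j₁±m₁, j₂±m₂, J±M) = (2,3,1,2,1,3)
P² = 12/7
sum k=0..1:
  [0] +1/12 = 1/12
  [1] −1/2 = -1/2
S = -5/12
C² = P²·S² = 25/84 ; C = -0.545545

−√(25/84) = -0.545545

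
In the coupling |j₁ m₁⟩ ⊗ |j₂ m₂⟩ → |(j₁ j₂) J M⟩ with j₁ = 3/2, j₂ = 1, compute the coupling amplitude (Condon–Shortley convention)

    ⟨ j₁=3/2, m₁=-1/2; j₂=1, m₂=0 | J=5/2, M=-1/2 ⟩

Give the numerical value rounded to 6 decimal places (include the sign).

j₁+j₂−J=0  J+j₁−j₂=3  J−j₁+j₂=2  j₁+j₂+J+1=6
(j₁±m₁, j₂±m₂, J±M) = (1,2,1,1,2,3)
P² = 12/5
sum k=0..0:
  [0] +1/2 = 1/2
S = 1/2
C² = P²·S² = 3/5 ; C = +0.774597

+0.774597  (= +√(3/5))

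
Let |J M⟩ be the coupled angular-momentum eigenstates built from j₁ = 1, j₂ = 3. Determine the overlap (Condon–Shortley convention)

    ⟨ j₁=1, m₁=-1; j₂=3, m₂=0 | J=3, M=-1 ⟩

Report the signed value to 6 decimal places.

j₁+j₂−J=1  J+j₁−j₂=1  J−j₁+j₂=5  j₁+j₂+J+1=8
(j₁±m₁, j₂±m₂, J±M) = (0,2,3,3,2,4)
P² = 72
sum k=1..1:
  [1] −1/12 = -1/12
S = -1/12
C² = P²·S² = 1/2 ; C = -0.707107

-0.707107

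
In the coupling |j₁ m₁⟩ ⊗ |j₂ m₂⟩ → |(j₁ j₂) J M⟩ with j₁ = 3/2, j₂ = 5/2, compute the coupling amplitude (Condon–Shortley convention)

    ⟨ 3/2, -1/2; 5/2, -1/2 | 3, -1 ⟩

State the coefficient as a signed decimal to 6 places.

−√(1/60) = -0.129099

triangle: 1!·2!·4!/8! = 48/40320
(j±m)!: 1!·2!·2!·3!·2!·4! = 1152
prefactor² = (2J+1)·Δ·N² = 48/5
  k=0: +1/(0!·1!·2!·2!·0!·2!) = 1/8
  k=1: −1/(1!·0!·1!·1!·1!·3!) = -1/6
Σ = -1/24  ⇒  CG² = 48/5·(-1/24)² = 1/60
CG = −√(1/60) = -0.129099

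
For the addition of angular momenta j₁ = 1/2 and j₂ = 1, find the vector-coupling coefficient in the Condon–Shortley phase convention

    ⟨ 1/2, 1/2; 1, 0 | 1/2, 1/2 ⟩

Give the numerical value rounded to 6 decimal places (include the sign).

+0.577350  (= +√(1/3))

j₁+j₂−J=1  J+j₁−j₂=0  J−j₁+j₂=1  j₁+j₂+J+1=3
(j₁±m₁, j₂±m₂, J±M) = (1,0,1,1,1,0)
P² = 1/3
sum k=0..0:
  [0] +1/1 = 1
S = 1
C² = P²·S² = 1/3 ; C = +0.577350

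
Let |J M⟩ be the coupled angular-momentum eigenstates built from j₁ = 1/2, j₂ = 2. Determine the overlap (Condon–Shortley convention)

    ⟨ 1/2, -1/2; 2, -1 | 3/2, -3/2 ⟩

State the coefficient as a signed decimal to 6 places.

j₁+j₂−J=1  J+j₁−j₂=0  J−j₁+j₂=3  j₁+j₂+J+1=5
(j₁±m₁, j₂±m₂, J±M) = (0,1,1,3,0,3)
P² = 36/5
sum k=1..1:
  [1] −1/6 = -1/6
S = -1/6
C² = P²·S² = 1/5 ; C = -0.447214

−√(1/5) ≈ -0.447214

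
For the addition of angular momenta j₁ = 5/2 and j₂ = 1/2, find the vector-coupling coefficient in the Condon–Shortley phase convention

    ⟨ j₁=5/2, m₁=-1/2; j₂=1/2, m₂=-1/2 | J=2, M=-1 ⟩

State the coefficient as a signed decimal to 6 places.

+0.577350  (= +√(1/3))

√[5·1!4!0!/6! · 2!3!0!1!1!3!] = √(12)
  +(−1)^0/∏(0,1,3,0,1,0)! = 1/6  (running 1/6)
⟨..|..⟩ = √(12)·(1/6) = +0.577350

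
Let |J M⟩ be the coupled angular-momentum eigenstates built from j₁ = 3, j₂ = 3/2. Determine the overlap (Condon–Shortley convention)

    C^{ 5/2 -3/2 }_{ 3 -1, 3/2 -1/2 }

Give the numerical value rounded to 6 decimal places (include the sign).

-0.591608  (= −√(7/20))

j₁+j₂−J=2  J+j₁−j₂=4  J−j₁+j₂=1  j₁+j₂+J+1=8
(j₁±m₁, j₂±m₂, J±M) = (2,4,1,2,1,4)
P² = 576/35
sum k=0..1:
  [0] +1/48 = 1/48
  [1] −1/6 = -1/6
S = -7/48
C² = P²·S² = 7/20 ; C = -0.591608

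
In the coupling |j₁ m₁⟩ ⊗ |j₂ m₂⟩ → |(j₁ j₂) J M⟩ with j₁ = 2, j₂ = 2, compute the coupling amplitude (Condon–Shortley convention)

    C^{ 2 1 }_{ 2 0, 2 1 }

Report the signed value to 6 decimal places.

√[5·2!2!2!/7! · 2!2!3!1!3!1!] = √(8/7)
  +(−1)^1/∏(1,1,1,2,1,0)! = -1/2  (running -1/2)
  +(−1)^2/∏(2,0,0,1,2,1)! = 1/4  (running -1/4)
⟨..|..⟩ = √(8/7)·(-1/4) = -0.267261

−√(1/14) ≈ -0.267261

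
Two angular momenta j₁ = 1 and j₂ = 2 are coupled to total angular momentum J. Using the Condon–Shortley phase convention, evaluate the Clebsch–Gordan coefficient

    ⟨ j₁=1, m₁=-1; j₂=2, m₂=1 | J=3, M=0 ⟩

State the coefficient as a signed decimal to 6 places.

+0.447214

triangle: 0!·2!·4!/7! = 48/5040
(j±m)!: 0!·2!·3!·1!·3!·3! = 432
prefactor² = (2J+1)·Δ·N² = 144/5
  k=0: +1/(0!·0!·2!·3!·0!·1!) = 1/12
Σ = 1/12  ⇒  CG² = 144/5·1/12² = 1/5
CG = +√(1/5) = +0.447214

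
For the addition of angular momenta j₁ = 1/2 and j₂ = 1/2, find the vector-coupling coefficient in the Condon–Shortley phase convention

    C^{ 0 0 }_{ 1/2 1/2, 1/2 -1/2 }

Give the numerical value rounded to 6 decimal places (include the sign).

√[1·1!0!0!/2! · 1!0!0!1!0!0!] = √(1/2)
  +(−1)^0/∏(0,1,0,0,0,0)! = 1  (running 1)
⟨..|..⟩ = √(1/2)·(1) = +0.707107

+√(1/2) ≈ +0.707107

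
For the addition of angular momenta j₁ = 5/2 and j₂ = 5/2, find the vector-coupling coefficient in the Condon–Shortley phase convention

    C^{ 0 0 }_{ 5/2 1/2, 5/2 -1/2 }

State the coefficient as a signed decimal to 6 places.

√[1·5!0!0!/6! · 3!2!2!3!0!0!] = √(24)
  +(−1)^2/∏(2,3,0,0,0,0)! = 1/12  (running 1/12)
⟨..|..⟩ = √(24)·(1/12) = +0.408248

+0.408248  (= +√(1/6))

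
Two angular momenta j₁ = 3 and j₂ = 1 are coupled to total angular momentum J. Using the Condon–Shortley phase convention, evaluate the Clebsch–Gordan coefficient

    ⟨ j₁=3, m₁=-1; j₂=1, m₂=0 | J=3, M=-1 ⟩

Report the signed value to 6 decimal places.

triangle: 1!×5!×1!/8! = 120/40320
(j±m)!: 2!×4!×1!×1!×2!×4! = 2304
prefactor² = (2J+1)×Δ×N² = 48
  k=0: +1/(0!×1!×4!×1!×1!×0!) = 1/24
  k=1: −1/(1!×0!×3!×0!×2!×1!) = -1/12
Σ = -1/24  ⇒  CG² = 48×(-1/24)² = 1/12
CG = −√(1/12) = -0.288675

−√(1/12) = -0.288675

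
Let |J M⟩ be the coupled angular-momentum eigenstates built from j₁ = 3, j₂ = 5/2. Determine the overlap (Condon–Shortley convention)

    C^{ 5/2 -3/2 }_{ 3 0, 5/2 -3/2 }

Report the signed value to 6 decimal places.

−√(7/30) ≈ -0.483046

j₁+j₂−J=3  J+j₁−j₂=3  J−j₁+j₂=2  j₁+j₂+J+1=9
(j₁±m₁, j₂±m₂, J±M) = (3,3,1,4,1,4)
P² = 864/35
sum k=0..1:
  [0] +1/36 = 1/36
  [1] −1/8 = -1/8
S = -7/72
C² = P²·S² = 7/30 ; C = -0.483046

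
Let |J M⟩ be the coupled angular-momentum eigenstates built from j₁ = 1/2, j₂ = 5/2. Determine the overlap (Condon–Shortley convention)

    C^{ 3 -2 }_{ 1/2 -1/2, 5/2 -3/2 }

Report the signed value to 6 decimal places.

√[7·0!1!5!/7! · 0!1!1!4!1!5!] = √(480)
  +(−1)^0/∏(0,0,1,1,0,4)! = 1/24  (running 1/24)
⟨..|..⟩ = √(480)·(1/24) = +0.912871

+√(5/6) ≈ +0.912871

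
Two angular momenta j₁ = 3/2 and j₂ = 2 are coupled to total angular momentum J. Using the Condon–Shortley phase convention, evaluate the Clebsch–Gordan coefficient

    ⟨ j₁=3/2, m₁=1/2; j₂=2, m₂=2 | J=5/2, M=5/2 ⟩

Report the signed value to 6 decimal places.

-0.755929  (= −√(4/7))

√[6·1!2!3!/7! · 2!1!4!0!5!0!] = √(576/7)
  +(−1)^1/∏(1,0,0,3,2,0)! = -1/12  (running -1/12)
⟨..|..⟩ = √(576/7)·(-1/12) = -0.755929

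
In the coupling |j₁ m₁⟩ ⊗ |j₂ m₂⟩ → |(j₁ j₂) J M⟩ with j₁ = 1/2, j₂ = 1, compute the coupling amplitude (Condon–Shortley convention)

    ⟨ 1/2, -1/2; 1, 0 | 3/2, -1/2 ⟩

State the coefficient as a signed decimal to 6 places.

triangle: 0!·1!·2!/4! = 2/24
(j±m)!: 0!·1!·1!·1!·1!·2! = 2
prefactor² = (2J+1)·Δ·N² = 2/3
  k=0: +1/(0!·0!·1!·1!·0!·1!) = 1
Σ = 1  ⇒  CG² = 2/3·1² = 2/3
CG = +√(2/3) = +0.816497

+√(2/3) = +0.816497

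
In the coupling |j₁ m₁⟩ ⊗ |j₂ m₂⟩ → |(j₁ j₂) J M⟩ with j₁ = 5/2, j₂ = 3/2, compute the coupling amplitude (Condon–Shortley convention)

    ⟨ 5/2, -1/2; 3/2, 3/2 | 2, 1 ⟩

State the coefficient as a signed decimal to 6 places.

+0.566947

√[5·2!3!1!/7! · 2!3!3!0!3!1!] = √(36/7)
  +(−1)^2/∏(2,0,1,1,2,0)! = 1/4  (running 1/4)
⟨..|..⟩ = √(36/7)·(1/4) = +0.566947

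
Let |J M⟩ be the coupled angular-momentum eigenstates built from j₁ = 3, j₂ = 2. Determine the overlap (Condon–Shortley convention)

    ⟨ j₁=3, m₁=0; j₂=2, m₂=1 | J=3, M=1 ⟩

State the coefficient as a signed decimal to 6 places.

−√(1/30) = -0.182574

triangle: 2!*4!*2!/9! = 96/362880
(j±m)!: 3!*3!*3!*1!*4!*2! = 10368
prefactor² = (2J+1)*Δ*N² = 96/5
  k=1: −1/(1!*1!*2!*2!*2!*0!) = -1/8
  k=2: +1/(2!*0!*1!*1!*3!*1!) = 1/12
Σ = -1/24  ⇒  CG² = 96/5*(-1/24)² = 1/30
CG = −√(1/30) = -0.182574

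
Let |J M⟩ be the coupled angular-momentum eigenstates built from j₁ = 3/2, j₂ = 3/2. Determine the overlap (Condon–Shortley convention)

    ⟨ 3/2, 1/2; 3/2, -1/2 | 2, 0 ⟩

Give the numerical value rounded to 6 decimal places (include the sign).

+0.500000

√[5·1!2!2!/6! · 2!1!1!2!2!2!] = √(4/9)
  +(−1)^0/∏(0,1,1,1,1,1)! = 1  (running 1)
  +(−1)^1/∏(1,0,0,0,2,2)! = -1/4  (running 3/4)
⟨..|..⟩ = √(4/9)·(3/4) = +0.500000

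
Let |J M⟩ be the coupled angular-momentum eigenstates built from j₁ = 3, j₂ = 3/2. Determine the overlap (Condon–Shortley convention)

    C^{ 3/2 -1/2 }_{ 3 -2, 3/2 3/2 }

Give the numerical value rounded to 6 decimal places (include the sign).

−√(2/7) ≈ -0.534522

triangle: 3!×3!×0!/7! = 36/5040
(j±m)!: 1!×5!×3!×0!×1!×2! = 1440
prefactor² = (2J+1)×Δ×N² = 288/7
  k=3: −1/(3!×0!×2!×0!×1!×0!) = -1/12
Σ = -1/12  ⇒  CG² = 288/7×(-1/12)² = 2/7
CG = −√(2/7) = -0.534522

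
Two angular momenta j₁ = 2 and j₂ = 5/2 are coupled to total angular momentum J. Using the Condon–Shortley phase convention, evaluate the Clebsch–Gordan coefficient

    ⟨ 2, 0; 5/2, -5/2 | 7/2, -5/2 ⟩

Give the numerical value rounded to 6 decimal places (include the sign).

√[8·1!3!4!/9! · 2!2!0!5!1!6!] = √(7680/7)
  +(−1)^0/∏(0,1,2,0,1,4)! = 1/48  (running 1/48)
⟨..|..⟩ = √(7680/7)·(1/48) = +0.690066

+0.690066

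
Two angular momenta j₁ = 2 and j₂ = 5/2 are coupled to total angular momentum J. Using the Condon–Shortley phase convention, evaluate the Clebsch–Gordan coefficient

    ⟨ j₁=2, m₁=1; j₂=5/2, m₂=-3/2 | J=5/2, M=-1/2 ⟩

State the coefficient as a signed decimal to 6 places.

+√(6/35) = +0.414039

√[6·2!2!3!/8! · 3!1!1!4!2!3!] = √(216/35)
  +(−1)^0/∏(0,2,1,1,1,2)! = 1/4  (running 1/4)
  +(−1)^1/∏(1,1,0,0,2,3)! = -1/12  (running 1/6)
⟨..|..⟩ = √(216/35)·(1/6) = +0.414039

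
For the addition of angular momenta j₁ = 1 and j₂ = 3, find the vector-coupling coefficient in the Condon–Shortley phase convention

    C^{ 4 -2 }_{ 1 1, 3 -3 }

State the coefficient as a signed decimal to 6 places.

+√(1/28) ≈ +0.188982

j₁+j₂−J=0  J+j₁−j₂=2  J−j₁+j₂=6  j₁+j₂+J+1=9
(j₁±m₁, j₂±m₂, J±M) = (2,0,0,6,2,6)
P² = 518400/7
sum k=0..0:
  [0] +1/1440 = 1/1440
S = 1/1440
C² = P²·S² = 1/28 ; C = +0.188982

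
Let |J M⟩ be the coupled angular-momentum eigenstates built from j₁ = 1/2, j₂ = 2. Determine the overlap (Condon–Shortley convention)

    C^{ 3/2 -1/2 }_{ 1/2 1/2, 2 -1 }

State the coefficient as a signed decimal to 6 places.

+√(3/5) = +0.774597

j₁+j₂−J=1  J+j₁−j₂=0  J−j₁+j₂=3  j₁+j₂+J+1=5
(j₁±m₁, j₂±m₂, J±M) = (1,0,1,3,1,2)
P² = 12/5
sum k=0..0:
  [0] +1/2 = 1/2
S = 1/2
C² = P²·S² = 3/5 ; C = +0.774597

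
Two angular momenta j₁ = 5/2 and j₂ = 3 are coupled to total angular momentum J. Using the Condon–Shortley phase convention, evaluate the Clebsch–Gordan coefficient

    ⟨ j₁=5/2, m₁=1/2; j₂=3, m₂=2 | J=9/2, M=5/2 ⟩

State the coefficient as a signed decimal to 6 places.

j₁+j₂−J=1  J+j₁−j₂=4  J−j₁+j₂=5  j₁+j₂+J+1=11
(j₁±m₁, j₂±m₂, J±M) = (3,2,5,1,7,2)
P² = 115200/11
sum k=0..1:
  [0] +1/480 = 1/480
  [1] −1/144 = -1/144
S = -7/1440
C² = P²·S² = 49/198 ; C = -0.497468

−√(49/198) = -0.497468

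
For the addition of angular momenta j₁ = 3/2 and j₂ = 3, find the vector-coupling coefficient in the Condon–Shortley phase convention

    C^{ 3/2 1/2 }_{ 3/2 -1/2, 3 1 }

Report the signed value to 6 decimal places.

+0.585540

√[4·3!0!3!/7! · 1!2!4!2!2!1!] = √(192/35)
  +(−1)^2/∏(2,1,0,2,0,1)! = 1/4  (running 1/4)
⟨..|..⟩ = √(192/35)·(1/4) = +0.585540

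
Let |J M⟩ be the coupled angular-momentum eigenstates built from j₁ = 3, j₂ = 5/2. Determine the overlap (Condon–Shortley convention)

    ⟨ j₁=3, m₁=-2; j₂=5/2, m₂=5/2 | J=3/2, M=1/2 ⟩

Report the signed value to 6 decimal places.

√[4·4!2!1!/8! · 1!5!5!0!2!1!] = √(960/7)
  +(−1)^4/∏(4,0,1,1,1,0)! = 1/24  (running 1/24)
⟨..|..⟩ = √(960/7)·(1/24) = +0.487950

+0.487950  (= +√(5/21))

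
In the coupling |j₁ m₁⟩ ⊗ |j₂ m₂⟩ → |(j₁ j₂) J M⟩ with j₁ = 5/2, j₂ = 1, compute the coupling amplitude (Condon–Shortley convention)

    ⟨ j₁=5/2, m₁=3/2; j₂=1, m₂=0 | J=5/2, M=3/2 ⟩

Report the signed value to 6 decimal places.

+0.507093

j₁+j₂−J=1  J+j₁−j₂=4  J−j₁+j₂=1  j₁+j₂+J+1=7
(j₁±m₁, j₂±m₂, J±M) = (4,1,1,1,4,1)
P² = 576/35
sum k=0..1:
  [0] +1/6 = 1/6
  [1] −1/24 = -1/24
S = 1/8
C² = P²·S² = 9/35 ; C = +0.507093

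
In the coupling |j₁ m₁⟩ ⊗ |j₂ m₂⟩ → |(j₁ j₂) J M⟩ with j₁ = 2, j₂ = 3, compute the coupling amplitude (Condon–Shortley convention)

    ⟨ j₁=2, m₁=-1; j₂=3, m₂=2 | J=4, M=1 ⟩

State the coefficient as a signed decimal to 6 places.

triangle: 1!*3!*5!/10! = 720/3628800
(j±m)!: 1!*3!*5!*1!*5!*3! = 518400
prefactor² = (2J+1)*Δ*N² = 6480/7
  k=0: +1/(0!*1!*3!*5!*0!*0!) = 1/720
  k=1: −1/(1!*0!*2!*4!*1!*1!) = -1/48
Σ = -7/360  ⇒  CG² = 6480/7*(-7/360)² = 7/20
CG = −√(7/20) = -0.591608

-0.591608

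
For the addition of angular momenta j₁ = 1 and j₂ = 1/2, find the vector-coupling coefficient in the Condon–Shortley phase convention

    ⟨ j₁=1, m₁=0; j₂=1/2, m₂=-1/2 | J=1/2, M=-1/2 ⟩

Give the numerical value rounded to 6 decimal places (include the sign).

+√(1/3) ≈ +0.577350

√[2·1!1!0!/3! · 1!1!0!1!0!1!] = √(1/3)
  +(−1)^0/∏(0,1,1,0,0,0)! = 1  (running 1)
⟨..|..⟩ = √(1/3)·(1) = +0.577350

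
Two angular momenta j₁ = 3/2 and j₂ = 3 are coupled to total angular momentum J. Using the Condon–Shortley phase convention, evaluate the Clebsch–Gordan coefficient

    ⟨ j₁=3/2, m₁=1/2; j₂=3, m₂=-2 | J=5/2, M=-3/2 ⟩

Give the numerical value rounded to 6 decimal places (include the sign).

triangle: 2!×1!×4!/8! = 48/40320
(j±m)!: 2!×1!×1!×5!×1!×4! = 5760
prefactor² = (2J+1)×Δ×N² = 288/7
  k=0: +1/(0!×2!×1!×1!×0!×3!) = 1/12
  k=1: −1/(1!×1!×0!×0!×1!×4!) = -1/24
Σ = 1/24  ⇒  CG² = 288/7×1/24² = 1/14
CG = +√(1/14) = +0.267261

+0.267261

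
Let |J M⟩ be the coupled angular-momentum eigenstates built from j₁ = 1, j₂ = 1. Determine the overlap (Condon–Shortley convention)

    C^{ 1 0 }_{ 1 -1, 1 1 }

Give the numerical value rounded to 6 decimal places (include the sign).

-0.707107  (= −√(1/2))

√[3·1!1!1!/4! · 0!2!2!0!1!1!] = √(1/2)
  +(−1)^1/∏(1,0,1,1,0,0)! = -1  (running -1)
⟨..|..⟩ = √(1/2)·(-1) = -0.707107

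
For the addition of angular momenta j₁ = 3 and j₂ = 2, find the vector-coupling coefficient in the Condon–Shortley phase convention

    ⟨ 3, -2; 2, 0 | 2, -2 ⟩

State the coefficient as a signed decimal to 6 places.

√[5·3!3!1!/8! · 1!5!2!2!0!4!] = √(360/7)
  +(−1)^2/∏(2,1,3,0,0,1)! = 1/12  (running 1/12)
⟨..|..⟩ = √(360/7)·(1/12) = +0.597614

+0.597614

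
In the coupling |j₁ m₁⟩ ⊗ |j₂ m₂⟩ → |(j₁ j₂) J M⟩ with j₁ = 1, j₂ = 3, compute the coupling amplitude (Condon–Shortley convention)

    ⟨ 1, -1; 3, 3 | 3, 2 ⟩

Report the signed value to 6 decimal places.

triangle: 1!*1!*5!/8! = 120/40320
(j±m)!: 0!*2!*6!*0!*5!*1! = 172800
prefactor² = (2J+1)*Δ*N² = 3600
  k=1: −1/(1!*0!*1!*5!*0!*0!) = -1/120
Σ = -1/120  ⇒  CG² = 3600*(-1/120)² = 1/4
CG = −√(1/4) = -0.500000

−√(1/4) = -0.500000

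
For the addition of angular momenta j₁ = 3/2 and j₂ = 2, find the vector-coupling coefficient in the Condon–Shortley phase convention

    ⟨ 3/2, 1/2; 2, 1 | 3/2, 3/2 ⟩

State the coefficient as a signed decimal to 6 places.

triangle: 2!·1!·2!/6! = 4/720
(j±m)!: 2!·1!·3!·1!·3!·0! = 72
prefactor² = (2J+1)·Δ·N² = 8/5
  k=1: −1/(1!·1!·0!·2!·1!·0!) = -1/2
Σ = -1/2  ⇒  CG² = 8/5·(-1/2)² = 2/5
CG = −√(2/5) = -0.632456

-0.632456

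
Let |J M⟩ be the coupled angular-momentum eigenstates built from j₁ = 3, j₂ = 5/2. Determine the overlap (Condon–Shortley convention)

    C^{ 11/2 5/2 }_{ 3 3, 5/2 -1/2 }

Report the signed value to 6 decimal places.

+0.246183  (= +√(2/33))

√[12·0!6!5!/12! · 6!0!2!3!8!3!] = √(49766400/11)
  +(−1)^0/∏(0,0,0,2,6,3)! = 1/8640  (running 1/8640)
⟨..|..⟩ = √(49766400/11)·(1/8640) = +0.246183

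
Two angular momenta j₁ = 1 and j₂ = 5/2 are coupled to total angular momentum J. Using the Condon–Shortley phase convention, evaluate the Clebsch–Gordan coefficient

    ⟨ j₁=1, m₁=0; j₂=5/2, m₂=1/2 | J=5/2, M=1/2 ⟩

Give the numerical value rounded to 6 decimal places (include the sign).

√[6·1!1!4!/7! · 1!1!3!2!3!2!] = √(144/35)
  +(−1)^0/∏(0,1,1,3,0,1)! = 1/6  (running 1/6)
  +(−1)^1/∏(1,0,0,2,1,2)! = -1/4  (running -1/12)
⟨..|..⟩ = √(144/35)·(-1/12) = -0.169031

−√(1/35) ≈ -0.169031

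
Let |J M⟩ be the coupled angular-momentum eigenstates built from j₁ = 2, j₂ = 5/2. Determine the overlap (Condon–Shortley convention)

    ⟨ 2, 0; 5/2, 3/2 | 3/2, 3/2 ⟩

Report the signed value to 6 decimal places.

j₁+j₂−J=3  J+j₁−j₂=1  J−j₁+j₂=2  j₁+j₂+J+1=7
(j₁±m₁, j₂±m₂, J±M) = (2,2,4,1,3,0)
P² = 192/35
sum k=2..2:
  [2] +1/4 = 1/4
S = 1/4
C² = P²·S² = 12/35 ; C = +0.585540

+√(12/35) = +0.585540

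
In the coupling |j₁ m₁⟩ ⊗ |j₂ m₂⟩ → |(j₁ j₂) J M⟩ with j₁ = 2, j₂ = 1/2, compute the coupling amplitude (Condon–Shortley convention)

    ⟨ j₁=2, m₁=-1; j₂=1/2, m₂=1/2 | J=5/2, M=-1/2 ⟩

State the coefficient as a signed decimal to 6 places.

+0.632456  (= +√(2/5))

triangle: 0!×4!×1!/6! = 24/720
(j±m)!: 1!×3!×1!×0!×2!×3! = 72
prefactor² = (2J+1)×Δ×N² = 72/5
  k=0: +1/(0!×0!×3!×1!×1!×0!) = 1/6
Σ = 1/6  ⇒  CG² = 72/5×1/6² = 2/5
CG = +√(2/5) = +0.632456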